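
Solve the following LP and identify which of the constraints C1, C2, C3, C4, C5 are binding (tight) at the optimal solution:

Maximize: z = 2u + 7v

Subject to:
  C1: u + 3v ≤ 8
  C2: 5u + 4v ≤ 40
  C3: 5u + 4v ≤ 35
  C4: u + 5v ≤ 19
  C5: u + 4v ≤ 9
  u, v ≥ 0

At u = 5, v = 1, compute slack b - a·x for each constraint:
  C1: 8 − 8 = 0  (binding)
  C2: 40 − 29 = 11  (slack)
  C3: 35 − 29 = 6  (slack)
  C4: 19 − 10 = 9  (slack)
  C5: 9 − 9 = 0  (binding)

Optimal: u = 5, v = 1
Binding: C1, C5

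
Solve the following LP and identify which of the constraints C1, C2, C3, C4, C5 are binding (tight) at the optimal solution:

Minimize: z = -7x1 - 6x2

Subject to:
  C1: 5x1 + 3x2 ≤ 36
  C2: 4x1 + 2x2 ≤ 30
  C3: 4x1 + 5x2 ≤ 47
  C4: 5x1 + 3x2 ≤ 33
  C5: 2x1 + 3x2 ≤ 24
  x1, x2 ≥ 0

At x1 = 3, x2 = 6, compute slack b - a·x for each constraint:
  C1: 36 − 33 = 3  (slack)
  C2: 30 − 24 = 6  (slack)
  C3: 47 − 42 = 5  (slack)
  C4: 33 − 33 = 0  (binding)
  C5: 24 − 24 = 0  (binding)

Optimal: x1 = 3, x2 = 6
Binding: C4, C5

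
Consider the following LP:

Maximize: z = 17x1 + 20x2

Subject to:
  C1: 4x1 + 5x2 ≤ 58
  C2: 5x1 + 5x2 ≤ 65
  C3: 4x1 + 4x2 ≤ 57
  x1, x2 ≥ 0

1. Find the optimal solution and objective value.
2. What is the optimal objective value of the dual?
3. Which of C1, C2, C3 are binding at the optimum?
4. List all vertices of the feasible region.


1. x1 = 7, x2 = 6, z = 239
2. 239
3. C1, C2
4. (0, 0), (13, 0), (7, 6), (0, 11.6)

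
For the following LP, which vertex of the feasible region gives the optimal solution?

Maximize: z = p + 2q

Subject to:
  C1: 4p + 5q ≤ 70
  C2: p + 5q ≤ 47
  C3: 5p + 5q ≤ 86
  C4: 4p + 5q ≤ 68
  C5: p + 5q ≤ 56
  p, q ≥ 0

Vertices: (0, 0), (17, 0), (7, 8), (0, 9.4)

Evaluate the objective at each vertex of the feasible region:
  z(0, 0) = 0
  z(17, 0) = 17
  z(7, 8) = 23  ←
  z(0, 9.4) = 18.8
The maximum is at p = 7, q = 8.

(7, 8)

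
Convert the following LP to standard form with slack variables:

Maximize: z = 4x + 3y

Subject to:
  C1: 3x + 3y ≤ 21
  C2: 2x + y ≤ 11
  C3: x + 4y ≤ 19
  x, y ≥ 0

max z = 4x + 3y

s.t.
  3x + 3y + s1 = 21
  2x + y + s2 = 11
  x + 4y + s3 = 19
  x, y, s1, s2, s3 ≥ 0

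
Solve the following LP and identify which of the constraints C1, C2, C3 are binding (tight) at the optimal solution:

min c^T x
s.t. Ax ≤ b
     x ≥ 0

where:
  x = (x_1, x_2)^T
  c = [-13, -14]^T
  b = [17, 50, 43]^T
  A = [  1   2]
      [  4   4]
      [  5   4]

At x_1 = 3, x_2 = 7, compute slack b - a·x for each constraint:
  C1: 17 − 17 = 0  (binding)
  C2: 50 − 40 = 10  (slack)
  C3: 43 − 43 = 0  (binding)

Optimal: x_1 = 3, x_2 = 7
Binding: C1, C3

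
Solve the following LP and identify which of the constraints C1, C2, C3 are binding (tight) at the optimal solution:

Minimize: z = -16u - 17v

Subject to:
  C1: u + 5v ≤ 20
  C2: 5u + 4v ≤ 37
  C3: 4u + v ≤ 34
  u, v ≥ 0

At u = 5, v = 3, compute slack b - a·x for each constraint:
  C1: 20 − 20 = 0  (binding)
  C2: 37 − 37 = 0  (binding)
  C3: 34 − 23 = 11  (slack)

Optimal: u = 5, v = 3
Binding: C1, C2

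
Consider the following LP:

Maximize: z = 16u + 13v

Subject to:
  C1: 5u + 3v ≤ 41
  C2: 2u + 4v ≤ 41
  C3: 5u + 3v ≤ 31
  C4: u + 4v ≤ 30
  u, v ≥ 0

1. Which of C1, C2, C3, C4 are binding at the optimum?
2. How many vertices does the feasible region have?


1. C3, C4
2. 4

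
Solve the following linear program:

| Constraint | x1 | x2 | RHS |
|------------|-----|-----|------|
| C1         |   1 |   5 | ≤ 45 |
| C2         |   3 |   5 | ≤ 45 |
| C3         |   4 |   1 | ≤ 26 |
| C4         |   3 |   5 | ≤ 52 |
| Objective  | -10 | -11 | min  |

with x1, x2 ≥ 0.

Evaluate the objective at each vertex of the feasible region:
  z(0, 0) = 0
  z(6.5, 0) = -65
  z(5, 6) = -116  ←
  z(0, 9) = -99
The minimum is at x1 = 5, x2 = 6.

x1 = 5, x2 = 6, z = -116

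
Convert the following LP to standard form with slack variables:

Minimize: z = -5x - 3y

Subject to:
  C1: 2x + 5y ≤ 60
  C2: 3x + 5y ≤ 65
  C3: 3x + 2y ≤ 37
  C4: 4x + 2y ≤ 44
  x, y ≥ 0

min z = -5x - 3y

s.t.
  2x + 5y + s1 = 60
  3x + 5y + s2 = 65
  3x + 2y + s3 = 37
  4x + 2y + s4 = 44
  x, y, s1, s2, s3, s4 ≥ 0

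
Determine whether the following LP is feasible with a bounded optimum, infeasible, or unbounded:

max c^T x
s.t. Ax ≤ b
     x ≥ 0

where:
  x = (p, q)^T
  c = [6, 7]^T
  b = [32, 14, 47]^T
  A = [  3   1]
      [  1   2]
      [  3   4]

Feasible with a bounded optimal solution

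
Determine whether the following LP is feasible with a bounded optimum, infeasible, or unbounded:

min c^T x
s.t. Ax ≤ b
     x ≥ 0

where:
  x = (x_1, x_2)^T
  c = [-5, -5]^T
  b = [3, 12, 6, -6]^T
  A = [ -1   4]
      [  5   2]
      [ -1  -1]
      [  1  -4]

Infeasible (no feasible solution exists)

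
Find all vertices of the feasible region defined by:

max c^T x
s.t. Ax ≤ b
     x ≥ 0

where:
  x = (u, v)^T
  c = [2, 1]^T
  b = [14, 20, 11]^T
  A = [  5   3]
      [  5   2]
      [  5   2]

(0, 0), (2.2, 0), (1, 3), (0, 4.667)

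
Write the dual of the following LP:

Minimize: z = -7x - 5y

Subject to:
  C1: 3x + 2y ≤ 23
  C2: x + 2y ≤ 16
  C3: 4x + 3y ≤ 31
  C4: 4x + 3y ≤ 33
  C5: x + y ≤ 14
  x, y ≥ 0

Primal min cᵀx s.t. Ax ≤ b, x ≥ 0  →  Dual max −bᵀy s.t. Aᵀy ≥ −c, y ≥ 0.

Maximize: z = -23y1 - 16y2 - 31y3 - 33y4 - 14y5

Subject to:
  3y1 + y2 + 4y3 + 4y4 + y5 ≥ 7
  2y1 + 2y2 + 3y3 + 3y4 + y5 ≥ 5
  y1, y2, y3, y4, y5 ≥ 0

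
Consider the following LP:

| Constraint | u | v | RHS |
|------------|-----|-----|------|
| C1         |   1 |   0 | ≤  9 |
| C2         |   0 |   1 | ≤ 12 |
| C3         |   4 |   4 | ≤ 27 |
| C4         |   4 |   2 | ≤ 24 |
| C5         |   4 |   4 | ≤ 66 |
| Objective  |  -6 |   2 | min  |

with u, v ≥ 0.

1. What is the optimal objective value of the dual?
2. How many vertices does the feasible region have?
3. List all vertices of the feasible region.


1. -36
2. 4
3. (0, 0), (6, 0), (5.25, 1.5), (0, 6.75)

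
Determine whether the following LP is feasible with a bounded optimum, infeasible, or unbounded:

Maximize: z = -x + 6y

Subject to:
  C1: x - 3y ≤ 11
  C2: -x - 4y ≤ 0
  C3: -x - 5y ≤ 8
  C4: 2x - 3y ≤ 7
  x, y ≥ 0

Unbounded (objective can increase without bound)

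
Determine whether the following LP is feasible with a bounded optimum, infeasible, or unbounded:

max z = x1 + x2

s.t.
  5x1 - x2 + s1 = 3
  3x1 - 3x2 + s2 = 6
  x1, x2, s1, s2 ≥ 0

Unbounded (objective can increase without bound)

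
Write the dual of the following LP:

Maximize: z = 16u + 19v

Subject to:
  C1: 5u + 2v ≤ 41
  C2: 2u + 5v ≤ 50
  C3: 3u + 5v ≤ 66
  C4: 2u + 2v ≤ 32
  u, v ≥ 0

Primal max cᵀx s.t. Ax ≤ b, x ≥ 0  →  Dual min bᵀy s.t. Aᵀy ≥ c, y ≥ 0.

Minimize: z = 41y1 + 50y2 + 66y3 + 32y4

Subject to:
  5y1 + 2y2 + 3y3 + 2y4 ≥ 16
  2y1 + 5y2 + 5y3 + 2y4 ≥ 19
  y1, y2, y3, y4 ≥ 0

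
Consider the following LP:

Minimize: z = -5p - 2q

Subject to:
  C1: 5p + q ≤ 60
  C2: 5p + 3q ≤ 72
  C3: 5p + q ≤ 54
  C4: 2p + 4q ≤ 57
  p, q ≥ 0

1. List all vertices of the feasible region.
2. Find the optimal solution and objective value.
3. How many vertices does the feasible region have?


1. (0, 0), (10.8, 0), (9, 9), (8.357, 10.07), (0, 14.25)
2. p = 9, q = 9, z = -63
3. 5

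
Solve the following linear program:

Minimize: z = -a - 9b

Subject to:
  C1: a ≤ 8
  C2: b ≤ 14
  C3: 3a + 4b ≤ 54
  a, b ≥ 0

Evaluate the objective at each vertex of the feasible region:
  z(0, 0) = 0
  z(8, 0) = -8
  z(8, 7.5) = -75.5
  z(0, 13.5) = -121.5  ←
The minimum is at a = 0, b = 13.5.

a = 0, b = 13.5, z = -121.5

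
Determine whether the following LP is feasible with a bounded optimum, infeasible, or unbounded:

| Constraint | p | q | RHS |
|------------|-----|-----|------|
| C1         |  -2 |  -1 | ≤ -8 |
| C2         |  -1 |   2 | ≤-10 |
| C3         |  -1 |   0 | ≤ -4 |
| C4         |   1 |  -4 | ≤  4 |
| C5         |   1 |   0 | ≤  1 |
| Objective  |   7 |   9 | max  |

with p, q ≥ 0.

Infeasible (no feasible solution exists)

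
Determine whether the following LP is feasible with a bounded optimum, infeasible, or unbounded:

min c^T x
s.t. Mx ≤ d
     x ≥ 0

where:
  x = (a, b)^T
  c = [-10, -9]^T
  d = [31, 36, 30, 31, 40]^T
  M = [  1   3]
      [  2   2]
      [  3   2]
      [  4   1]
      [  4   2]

Feasible with a bounded optimal solution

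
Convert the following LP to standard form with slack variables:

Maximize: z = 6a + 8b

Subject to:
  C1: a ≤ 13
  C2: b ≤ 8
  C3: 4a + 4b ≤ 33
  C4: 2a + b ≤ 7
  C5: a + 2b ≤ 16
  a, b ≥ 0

max z = 6a + 8b

s.t.
  a + s1 = 13
  b + s2 = 8
  4a + 4b + s3 = 33
  2a + b + s4 = 7
  a + 2b + s5 = 16
  a, b, s1, s2, s3, s4, s5 ≥ 0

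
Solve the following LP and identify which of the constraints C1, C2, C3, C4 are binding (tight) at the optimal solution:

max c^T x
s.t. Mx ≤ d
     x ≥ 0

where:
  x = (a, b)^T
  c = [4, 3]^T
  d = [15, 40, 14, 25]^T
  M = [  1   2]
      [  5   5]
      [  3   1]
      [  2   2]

At a = 3, b = 5, compute slack b - a·x for each constraint:
  C1: 15 − 13 = 2  (slack)
  C2: 40 − 40 = 0  (binding)
  C3: 14 − 14 = 0  (binding)
  C4: 25 − 16 = 9  (slack)

Optimal: a = 3, b = 5
Binding: C2, C3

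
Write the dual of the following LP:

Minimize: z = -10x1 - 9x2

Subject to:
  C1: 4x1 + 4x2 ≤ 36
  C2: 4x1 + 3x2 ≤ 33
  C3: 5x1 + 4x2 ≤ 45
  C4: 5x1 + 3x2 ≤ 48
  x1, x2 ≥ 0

Primal min cᵀx s.t. Ax ≤ b, x ≥ 0  →  Dual max −bᵀy s.t. Aᵀy ≥ −c, y ≥ 0.

Maximize: z = -36y1 - 33y2 - 45y3 - 48y4

Subject to:
  4y1 + 4y2 + 5y3 + 5y4 ≥ 10
  4y1 + 3y2 + 4y3 + 3y4 ≥ 9
  y1, y2, y3, y4 ≥ 0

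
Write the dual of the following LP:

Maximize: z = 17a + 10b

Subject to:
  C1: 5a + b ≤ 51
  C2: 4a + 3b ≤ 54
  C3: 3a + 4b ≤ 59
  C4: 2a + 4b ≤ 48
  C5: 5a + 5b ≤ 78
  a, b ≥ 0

Primal max cᵀx s.t. Ax ≤ b, x ≥ 0  →  Dual min bᵀy s.t. Aᵀy ≥ c, y ≥ 0.

Minimize: z = 51y1 + 54y2 + 59y3 + 48y4 + 78y5

Subject to:
  5y1 + 4y2 + 3y3 + 2y4 + 5y5 ≥ 17
  y1 + 3y2 + 4y3 + 4y4 + 5y5 ≥ 10
  y1, y2, y3, y4, y5 ≥ 0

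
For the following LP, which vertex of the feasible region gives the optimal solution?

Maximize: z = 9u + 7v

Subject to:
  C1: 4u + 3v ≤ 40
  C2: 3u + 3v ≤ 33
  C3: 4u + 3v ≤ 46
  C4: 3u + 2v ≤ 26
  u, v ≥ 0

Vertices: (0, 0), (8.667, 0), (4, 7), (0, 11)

Evaluate the objective at each vertex of the feasible region:
  z(0, 0) = 0
  z(8.667, 0) = 78
  z(4, 7) = 85  ←
  z(0, 11) = 77
The maximum is at u = 4, v = 7.

(4, 7)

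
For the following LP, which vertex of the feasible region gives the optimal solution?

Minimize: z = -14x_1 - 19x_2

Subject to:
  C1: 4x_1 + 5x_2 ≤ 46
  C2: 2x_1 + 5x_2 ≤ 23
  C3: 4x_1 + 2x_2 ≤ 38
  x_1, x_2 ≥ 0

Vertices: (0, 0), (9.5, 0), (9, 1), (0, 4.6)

Evaluate the objective at each vertex of the feasible region:
  z(0, 0) = 0
  z(9.5, 0) = -133
  z(9, 1) = -145  ←
  z(0, 4.6) = -87.4
The minimum is at x_1 = 9, x_2 = 1.

(9, 1)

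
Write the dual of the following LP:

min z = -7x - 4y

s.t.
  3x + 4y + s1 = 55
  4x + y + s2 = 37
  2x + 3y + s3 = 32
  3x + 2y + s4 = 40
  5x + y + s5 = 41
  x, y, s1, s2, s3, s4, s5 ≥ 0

Primal min cᵀx s.t. Ax ≤ b, x ≥ 0  →  Dual max −bᵀy s.t. Aᵀy ≥ −c, y ≥ 0.

Maximize: z = -55y1 - 37y2 - 32y3 - 40y4 - 41y5

Subject to:
  3y1 + 4y2 + 2y3 + 3y4 + 5y5 ≥ 7
  4y1 + y2 + 3y3 + 2y4 + y5 ≥ 4
  y1, y2, y3, y4, y5 ≥ 0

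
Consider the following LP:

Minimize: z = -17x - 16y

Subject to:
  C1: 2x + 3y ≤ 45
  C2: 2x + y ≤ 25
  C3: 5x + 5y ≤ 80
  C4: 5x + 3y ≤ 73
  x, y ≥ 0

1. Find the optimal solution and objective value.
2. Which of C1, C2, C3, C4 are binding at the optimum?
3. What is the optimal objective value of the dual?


1. x = 9, y = 7, z = -265
2. C2, C3
3. -265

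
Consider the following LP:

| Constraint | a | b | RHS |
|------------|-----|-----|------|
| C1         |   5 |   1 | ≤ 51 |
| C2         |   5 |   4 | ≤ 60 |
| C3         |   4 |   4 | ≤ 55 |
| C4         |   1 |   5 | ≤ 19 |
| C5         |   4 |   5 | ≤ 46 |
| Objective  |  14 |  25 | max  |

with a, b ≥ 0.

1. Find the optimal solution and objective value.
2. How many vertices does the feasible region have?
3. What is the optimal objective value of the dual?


1. a = 9, b = 2, z = 176
2. 5
3. 176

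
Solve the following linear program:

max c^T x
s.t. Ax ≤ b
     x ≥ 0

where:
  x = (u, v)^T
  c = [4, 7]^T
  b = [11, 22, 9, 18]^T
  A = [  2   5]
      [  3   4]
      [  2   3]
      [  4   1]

Evaluate the objective at each vertex of the feasible region:
  z(0, 0) = 0
  z(4.5, 0) = 18
  z(3, 1) = 19  ←
  z(0, 2.2) = 15.4
The maximum is at u = 3, v = 1.

u = 3, v = 1, z = 19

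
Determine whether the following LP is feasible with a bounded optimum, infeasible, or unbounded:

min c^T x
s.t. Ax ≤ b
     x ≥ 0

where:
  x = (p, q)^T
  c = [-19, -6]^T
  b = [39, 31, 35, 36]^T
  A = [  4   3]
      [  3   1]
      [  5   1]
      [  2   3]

Feasible with a bounded optimal solution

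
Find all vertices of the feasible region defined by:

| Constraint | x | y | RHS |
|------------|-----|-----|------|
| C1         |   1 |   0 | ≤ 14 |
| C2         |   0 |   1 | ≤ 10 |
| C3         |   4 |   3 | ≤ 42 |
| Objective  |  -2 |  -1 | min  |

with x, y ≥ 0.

(0, 0), (10.5, 0), (3, 10), (0, 10)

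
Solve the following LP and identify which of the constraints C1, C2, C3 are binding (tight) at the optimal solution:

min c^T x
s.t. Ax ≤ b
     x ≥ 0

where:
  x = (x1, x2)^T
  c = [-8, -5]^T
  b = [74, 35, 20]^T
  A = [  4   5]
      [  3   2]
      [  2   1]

At x1 = 5, x2 = 10, compute slack b - a·x for each constraint:
  C1: 74 − 70 = 4  (slack)
  C2: 35 − 35 = 0  (binding)
  C3: 20 − 20 = 0  (binding)

Optimal: x1 = 5, x2 = 10
Binding: C2, C3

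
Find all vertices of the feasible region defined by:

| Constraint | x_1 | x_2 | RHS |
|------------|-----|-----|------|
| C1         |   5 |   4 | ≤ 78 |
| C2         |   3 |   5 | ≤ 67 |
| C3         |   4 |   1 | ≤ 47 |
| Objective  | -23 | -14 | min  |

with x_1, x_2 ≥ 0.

(0, 0), (11.75, 0), (10, 7), (9.385, 7.769), (0, 13.4)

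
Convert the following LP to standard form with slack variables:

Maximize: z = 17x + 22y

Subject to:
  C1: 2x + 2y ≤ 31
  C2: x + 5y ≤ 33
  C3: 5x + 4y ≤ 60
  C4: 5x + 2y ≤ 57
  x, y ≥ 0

max z = 17x + 22y

s.t.
  2x + 2y + s1 = 31
  x + 5y + s2 = 33
  5x + 4y + s3 = 60
  5x + 2y + s4 = 57
  x, y, s1, s2, s3, s4 ≥ 0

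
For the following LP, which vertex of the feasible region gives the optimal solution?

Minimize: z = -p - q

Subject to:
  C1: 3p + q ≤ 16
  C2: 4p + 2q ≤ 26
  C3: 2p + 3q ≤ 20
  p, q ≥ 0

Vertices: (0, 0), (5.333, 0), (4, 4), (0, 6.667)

Evaluate the objective at each vertex of the feasible region:
  z(0, 0) = 0
  z(5.333, 0) = -5.333
  z(4, 4) = -8  ←
  z(0, 6.667) = -6.667
The minimum is at p = 4, q = 4.

(4, 4)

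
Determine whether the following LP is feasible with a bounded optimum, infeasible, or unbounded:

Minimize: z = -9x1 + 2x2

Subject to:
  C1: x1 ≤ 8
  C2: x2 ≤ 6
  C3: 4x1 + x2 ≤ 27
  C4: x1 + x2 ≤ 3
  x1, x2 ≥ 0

Feasible with a bounded optimal solution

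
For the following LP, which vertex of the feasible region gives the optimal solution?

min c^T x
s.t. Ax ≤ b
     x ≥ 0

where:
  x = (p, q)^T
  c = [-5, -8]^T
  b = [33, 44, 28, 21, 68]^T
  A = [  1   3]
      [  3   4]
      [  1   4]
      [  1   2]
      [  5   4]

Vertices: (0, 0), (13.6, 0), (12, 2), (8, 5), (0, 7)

Evaluate the objective at each vertex of the feasible region:
  z(0, 0) = 0
  z(13.6, 0) = -68
  z(12, 2) = -76
  z(8, 5) = -80  ←
  z(0, 7) = -56
The minimum is at p = 8, q = 5.

(8, 5)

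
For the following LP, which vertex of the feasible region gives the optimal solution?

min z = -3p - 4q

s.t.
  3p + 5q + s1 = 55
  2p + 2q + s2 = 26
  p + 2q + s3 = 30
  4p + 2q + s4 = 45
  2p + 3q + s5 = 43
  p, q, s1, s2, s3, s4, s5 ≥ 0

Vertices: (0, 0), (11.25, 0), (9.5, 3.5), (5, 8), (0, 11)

Evaluate the objective at each vertex of the feasible region:
  z(0, 0) = 0
  z(11.25, 0) = -33.75
  z(9.5, 3.5) = -42.5
  z(5, 8) = -47  ←
  z(0, 11) = -44
The minimum is at p = 5, q = 8.

(5, 8)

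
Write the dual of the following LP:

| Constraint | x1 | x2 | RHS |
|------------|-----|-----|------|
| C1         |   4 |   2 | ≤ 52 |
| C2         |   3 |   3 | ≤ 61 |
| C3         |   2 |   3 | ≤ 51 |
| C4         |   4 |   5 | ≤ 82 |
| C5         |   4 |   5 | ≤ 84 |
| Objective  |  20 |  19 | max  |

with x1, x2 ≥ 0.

Primal max cᵀx s.t. Ax ≤ b, x ≥ 0  →  Dual min bᵀy s.t. Aᵀy ≥ c, y ≥ 0.

Minimize: z = 52y1 + 61y2 + 51y3 + 82y4 + 84y5

Subject to:
  4y1 + 3y2 + 2y3 + 4y4 + 4y5 ≥ 20
  2y1 + 3y2 + 3y3 + 5y4 + 5y5 ≥ 19
  y1, y2, y3, y4, y5 ≥ 0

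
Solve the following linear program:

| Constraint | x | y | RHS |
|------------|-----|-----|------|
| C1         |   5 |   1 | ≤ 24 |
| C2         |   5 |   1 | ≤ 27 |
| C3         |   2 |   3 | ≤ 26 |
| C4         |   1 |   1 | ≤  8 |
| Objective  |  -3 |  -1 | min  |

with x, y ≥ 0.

Evaluate the objective at each vertex of the feasible region:
  z(0, 0) = 0
  z(4.8, 0) = -14.4
  z(4, 4) = -16  ←
  z(0, 8) = -8
The minimum is at x = 4, y = 4.

x = 4, y = 4, z = -16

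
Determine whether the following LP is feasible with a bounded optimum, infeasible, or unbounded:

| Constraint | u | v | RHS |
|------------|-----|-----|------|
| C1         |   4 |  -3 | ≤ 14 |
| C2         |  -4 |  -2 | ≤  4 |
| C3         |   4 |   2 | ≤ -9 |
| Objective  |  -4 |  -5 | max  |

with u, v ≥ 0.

Infeasible (no feasible solution exists)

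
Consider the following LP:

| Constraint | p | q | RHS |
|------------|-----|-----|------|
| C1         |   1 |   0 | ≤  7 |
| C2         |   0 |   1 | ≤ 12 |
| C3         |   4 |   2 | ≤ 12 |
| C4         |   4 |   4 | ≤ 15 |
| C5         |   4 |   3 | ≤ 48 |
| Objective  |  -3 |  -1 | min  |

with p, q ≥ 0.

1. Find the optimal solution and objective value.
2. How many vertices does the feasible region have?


1. p = 3, q = 0, z = -9
2. 4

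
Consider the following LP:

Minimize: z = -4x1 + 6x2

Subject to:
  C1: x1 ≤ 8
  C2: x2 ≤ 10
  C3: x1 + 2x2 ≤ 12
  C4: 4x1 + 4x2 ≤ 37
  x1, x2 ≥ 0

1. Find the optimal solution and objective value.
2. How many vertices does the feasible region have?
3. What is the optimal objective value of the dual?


1. x1 = 8, x2 = 0, z = -32
2. 5
3. -32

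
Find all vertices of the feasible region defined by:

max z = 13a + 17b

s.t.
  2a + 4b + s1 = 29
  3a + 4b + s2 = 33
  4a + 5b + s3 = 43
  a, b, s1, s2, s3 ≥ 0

(0, 0), (10.75, 0), (7, 3), (4, 5.25), (0, 7.25)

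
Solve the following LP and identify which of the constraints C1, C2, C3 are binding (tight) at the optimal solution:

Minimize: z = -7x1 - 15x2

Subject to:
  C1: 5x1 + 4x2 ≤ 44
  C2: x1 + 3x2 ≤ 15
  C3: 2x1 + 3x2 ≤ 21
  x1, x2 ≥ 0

At x1 = 6, x2 = 3, compute slack b - a·x for each constraint:
  C1: 44 − 42 = 2  (slack)
  C2: 15 − 15 = 0  (binding)
  C3: 21 − 21 = 0  (binding)

Optimal: x1 = 6, x2 = 3
Binding: C2, C3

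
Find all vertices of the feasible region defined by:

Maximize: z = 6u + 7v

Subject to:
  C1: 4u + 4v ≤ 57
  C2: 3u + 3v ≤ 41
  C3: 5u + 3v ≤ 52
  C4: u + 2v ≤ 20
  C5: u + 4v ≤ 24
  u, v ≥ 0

(0, 0), (10.4, 0), (8, 4), (0, 6)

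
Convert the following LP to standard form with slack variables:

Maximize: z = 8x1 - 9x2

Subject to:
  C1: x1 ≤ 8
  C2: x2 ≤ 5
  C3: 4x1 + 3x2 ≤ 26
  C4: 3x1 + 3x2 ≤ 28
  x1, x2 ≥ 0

max z = 8x1 - 9x2

s.t.
  x1 + s1 = 8
  x2 + s2 = 5
  4x1 + 3x2 + s3 = 26
  3x1 + 3x2 + s4 = 28
  x1, x2, s1, s2, s3, s4 ≥ 0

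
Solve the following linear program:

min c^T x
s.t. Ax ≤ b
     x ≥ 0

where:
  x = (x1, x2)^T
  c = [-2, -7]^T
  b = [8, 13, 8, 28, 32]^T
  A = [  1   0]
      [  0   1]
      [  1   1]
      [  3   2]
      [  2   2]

Evaluate the objective at each vertex of the feasible region:
  z(0, 0) = 0
  z(8, 0) = -16
  z(0, 8) = -56  ←
The minimum is at x1 = 0, x2 = 8.

x1 = 0, x2 = 8, z = -56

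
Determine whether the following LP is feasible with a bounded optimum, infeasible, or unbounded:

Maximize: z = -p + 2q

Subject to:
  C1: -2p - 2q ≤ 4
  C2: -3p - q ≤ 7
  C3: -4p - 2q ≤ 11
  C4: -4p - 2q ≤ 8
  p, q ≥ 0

Unbounded (objective can increase without bound)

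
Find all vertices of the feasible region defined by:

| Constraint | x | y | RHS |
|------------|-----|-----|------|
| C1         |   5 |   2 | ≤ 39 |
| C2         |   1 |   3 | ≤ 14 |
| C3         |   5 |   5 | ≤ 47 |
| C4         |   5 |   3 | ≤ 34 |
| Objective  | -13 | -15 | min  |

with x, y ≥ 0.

(0, 0), (6.8, 0), (5, 3), (0, 4.667)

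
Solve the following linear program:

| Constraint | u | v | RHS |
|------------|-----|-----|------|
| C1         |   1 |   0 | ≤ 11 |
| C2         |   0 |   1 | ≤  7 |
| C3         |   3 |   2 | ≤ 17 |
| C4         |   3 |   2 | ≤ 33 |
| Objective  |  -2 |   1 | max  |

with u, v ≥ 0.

Evaluate the objective at each vertex of the feasible region:
  z(0, 0) = 0
  z(5.667, 0) = -11.33
  z(1, 7) = 5
  z(0, 7) = 7  ←
The maximum is at u = 0, v = 7.

u = 0, v = 7, z = 7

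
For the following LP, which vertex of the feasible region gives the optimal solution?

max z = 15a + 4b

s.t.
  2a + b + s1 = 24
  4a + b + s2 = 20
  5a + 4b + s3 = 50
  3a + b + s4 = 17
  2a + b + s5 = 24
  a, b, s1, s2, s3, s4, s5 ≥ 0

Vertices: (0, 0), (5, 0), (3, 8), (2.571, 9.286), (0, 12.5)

Evaluate the objective at each vertex of the feasible region:
  z(0, 0) = 0
  z(5, 0) = 75
  z(3, 8) = 77  ←
  z(2.571, 9.286) = 75.71
  z(0, 12.5) = 50
The maximum is at a = 3, b = 8.

(3, 8)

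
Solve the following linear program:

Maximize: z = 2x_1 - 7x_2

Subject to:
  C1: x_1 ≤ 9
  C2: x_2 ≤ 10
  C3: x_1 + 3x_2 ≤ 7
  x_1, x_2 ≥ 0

Evaluate the objective at each vertex of the feasible region:
  z(0, 0) = 0
  z(7, 0) = 14  ←
  z(0, 2.333) = -16.33
The maximum is at x_1 = 7, x_2 = 0.

x_1 = 7, x_2 = 0, z = 14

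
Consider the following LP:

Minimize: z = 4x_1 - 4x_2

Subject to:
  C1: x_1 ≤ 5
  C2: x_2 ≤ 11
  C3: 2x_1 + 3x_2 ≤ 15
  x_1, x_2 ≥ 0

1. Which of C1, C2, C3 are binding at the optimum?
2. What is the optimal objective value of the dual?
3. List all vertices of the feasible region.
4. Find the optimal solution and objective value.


1. C3
2. -20
3. (0, 0), (5, 0), (5, 1.667), (0, 5)
4. x_1 = 0, x_2 = 5, z = -20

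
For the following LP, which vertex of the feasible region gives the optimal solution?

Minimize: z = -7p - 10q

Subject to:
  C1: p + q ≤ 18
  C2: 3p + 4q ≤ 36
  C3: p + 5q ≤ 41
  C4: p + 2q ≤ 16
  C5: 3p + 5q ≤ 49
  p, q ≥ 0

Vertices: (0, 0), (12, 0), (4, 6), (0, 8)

Evaluate the objective at each vertex of the feasible region:
  z(0, 0) = 0
  z(12, 0) = -84
  z(4, 6) = -88  ←
  z(0, 8) = -80
The minimum is at p = 4, q = 6.

(4, 6)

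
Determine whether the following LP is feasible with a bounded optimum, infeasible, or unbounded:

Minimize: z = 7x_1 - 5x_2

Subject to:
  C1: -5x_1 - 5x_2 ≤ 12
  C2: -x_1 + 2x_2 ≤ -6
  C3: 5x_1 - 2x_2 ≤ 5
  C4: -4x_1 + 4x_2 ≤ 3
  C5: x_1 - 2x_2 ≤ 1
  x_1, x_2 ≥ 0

Infeasible (no feasible solution exists)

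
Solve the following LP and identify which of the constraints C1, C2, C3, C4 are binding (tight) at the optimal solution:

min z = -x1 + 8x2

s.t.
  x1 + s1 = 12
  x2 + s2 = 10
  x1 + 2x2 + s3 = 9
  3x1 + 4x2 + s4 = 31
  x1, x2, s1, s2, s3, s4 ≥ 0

At x1 = 9, x2 = 0, compute slack b - a·x for each constraint:
  C1: 12 − 9 = 3  (slack)
  C2: 10 − 0 = 10  (slack)
  C3: 9 − 9 = 0  (binding)
  C4: 31 − 27 = 4  (slack)

Optimal: x1 = 9, x2 = 0
Binding: C3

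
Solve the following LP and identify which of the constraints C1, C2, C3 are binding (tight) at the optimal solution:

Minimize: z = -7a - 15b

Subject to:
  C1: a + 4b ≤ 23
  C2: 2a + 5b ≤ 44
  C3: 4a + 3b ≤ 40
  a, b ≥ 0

At a = 7, b = 4, compute slack b - a·x for each constraint:
  C1: 23 − 23 = 0  (binding)
  C2: 44 − 34 = 10  (slack)
  C3: 40 − 40 = 0  (binding)

Optimal: a = 7, b = 4
Binding: C1, C3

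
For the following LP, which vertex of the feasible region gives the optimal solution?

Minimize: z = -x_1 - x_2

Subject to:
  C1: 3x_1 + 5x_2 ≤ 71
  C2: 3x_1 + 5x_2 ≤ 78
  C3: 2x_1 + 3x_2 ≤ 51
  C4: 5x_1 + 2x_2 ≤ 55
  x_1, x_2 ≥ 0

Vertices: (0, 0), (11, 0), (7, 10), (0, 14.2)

Evaluate the objective at each vertex of the feasible region:
  z(0, 0) = 0
  z(11, 0) = -11
  z(7, 10) = -17  ←
  z(0, 14.2) = -14.2
The minimum is at x_1 = 7, x_2 = 10.

(7, 10)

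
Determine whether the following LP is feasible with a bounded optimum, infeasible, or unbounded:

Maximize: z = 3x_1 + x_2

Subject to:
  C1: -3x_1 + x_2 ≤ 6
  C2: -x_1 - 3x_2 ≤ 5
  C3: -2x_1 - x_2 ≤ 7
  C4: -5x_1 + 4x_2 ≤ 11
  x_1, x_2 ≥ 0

Unbounded (objective can increase without bound)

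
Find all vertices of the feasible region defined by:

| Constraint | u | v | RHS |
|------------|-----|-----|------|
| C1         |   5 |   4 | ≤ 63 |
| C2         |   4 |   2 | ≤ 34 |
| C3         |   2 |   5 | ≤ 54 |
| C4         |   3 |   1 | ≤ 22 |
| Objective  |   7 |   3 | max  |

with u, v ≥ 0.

(0, 0), (7.333, 0), (5, 7), (3.875, 9.25), (0, 10.8)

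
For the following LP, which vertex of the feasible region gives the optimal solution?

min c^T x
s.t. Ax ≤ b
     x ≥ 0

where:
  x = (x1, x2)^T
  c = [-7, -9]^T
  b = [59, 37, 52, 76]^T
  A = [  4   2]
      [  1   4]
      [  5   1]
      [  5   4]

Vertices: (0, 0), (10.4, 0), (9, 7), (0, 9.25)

Evaluate the objective at each vertex of the feasible region:
  z(0, 0) = 0
  z(10.4, 0) = -72.8
  z(9, 7) = -126  ←
  z(0, 9.25) = -83.25
The minimum is at x1 = 9, x2 = 7.

(9, 7)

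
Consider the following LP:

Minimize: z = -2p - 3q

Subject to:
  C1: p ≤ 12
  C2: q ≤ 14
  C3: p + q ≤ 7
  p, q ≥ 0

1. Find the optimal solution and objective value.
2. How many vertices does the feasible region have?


1. p = 0, q = 7, z = -21
2. 3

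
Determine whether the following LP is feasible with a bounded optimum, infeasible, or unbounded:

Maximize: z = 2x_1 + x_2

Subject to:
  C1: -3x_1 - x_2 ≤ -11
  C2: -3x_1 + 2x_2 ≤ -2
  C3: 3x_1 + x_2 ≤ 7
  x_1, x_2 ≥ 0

Infeasible (no feasible solution exists)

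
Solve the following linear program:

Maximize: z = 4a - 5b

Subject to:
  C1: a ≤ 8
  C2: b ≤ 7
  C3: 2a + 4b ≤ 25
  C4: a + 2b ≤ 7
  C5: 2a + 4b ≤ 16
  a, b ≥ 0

Evaluate the objective at each vertex of the feasible region:
  z(0, 0) = 0
  z(7, 0) = 28  ←
  z(0, 3.5) = -17.5
The maximum is at a = 7, b = 0.

a = 7, b = 0, z = 28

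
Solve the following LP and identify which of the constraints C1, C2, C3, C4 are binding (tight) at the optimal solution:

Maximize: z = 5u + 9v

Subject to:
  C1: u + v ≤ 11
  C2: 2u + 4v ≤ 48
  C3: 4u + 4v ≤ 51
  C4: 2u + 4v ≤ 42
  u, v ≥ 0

At u = 1, v = 10, compute slack b - a·x for each constraint:
  C1: 11 − 11 = 0  (binding)
  C2: 48 − 42 = 6  (slack)
  C3: 51 − 44 = 7  (slack)
  C4: 42 − 42 = 0  (binding)

Optimal: u = 1, v = 10
Binding: C1, C4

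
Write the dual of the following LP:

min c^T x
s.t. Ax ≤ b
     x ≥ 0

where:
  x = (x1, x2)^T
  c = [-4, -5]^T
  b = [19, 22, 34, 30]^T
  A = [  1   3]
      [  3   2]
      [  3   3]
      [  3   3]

Primal min cᵀx s.t. Ax ≤ b, x ≥ 0  →  Dual max −bᵀy s.t. Aᵀy ≥ −c, y ≥ 0.

Maximize: z = -19y1 - 22y2 - 34y3 - 30y4

Subject to:
  y1 + 3y2 + 3y3 + 3y4 ≥ 4
  3y1 + 2y2 + 3y3 + 3y4 ≥ 5
  y1, y2, y3, y4 ≥ 0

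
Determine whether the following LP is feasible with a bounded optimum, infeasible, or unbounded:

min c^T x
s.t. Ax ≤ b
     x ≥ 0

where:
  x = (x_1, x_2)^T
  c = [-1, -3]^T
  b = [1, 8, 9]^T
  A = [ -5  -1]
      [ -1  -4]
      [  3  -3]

Unbounded (objective can decrease without bound)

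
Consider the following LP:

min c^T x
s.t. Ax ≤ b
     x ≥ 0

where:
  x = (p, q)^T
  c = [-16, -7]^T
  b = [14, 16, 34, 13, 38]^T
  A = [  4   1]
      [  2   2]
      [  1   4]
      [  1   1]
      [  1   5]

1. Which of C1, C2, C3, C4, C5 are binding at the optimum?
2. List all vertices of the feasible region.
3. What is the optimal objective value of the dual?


1. C1, C2
2. (0, 0), (3.5, 0), (2, 6), (0.5, 7.5), (0, 7.6)
3. -74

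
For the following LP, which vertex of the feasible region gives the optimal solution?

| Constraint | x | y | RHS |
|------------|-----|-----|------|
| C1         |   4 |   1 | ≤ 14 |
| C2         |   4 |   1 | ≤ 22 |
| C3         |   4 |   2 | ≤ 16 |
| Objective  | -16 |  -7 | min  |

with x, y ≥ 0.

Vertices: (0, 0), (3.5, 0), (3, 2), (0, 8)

Evaluate the objective at each vertex of the feasible region:
  z(0, 0) = 0
  z(3.5, 0) = -56
  z(3, 2) = -62  ←
  z(0, 8) = -56
The minimum is at x = 3, y = 2.

(3, 2)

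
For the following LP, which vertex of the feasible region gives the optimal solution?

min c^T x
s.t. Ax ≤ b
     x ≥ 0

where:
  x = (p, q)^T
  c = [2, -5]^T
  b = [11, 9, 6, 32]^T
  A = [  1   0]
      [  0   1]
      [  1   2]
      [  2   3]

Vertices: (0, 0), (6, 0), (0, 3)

Evaluate the objective at each vertex of the feasible region:
  z(0, 0) = 0
  z(6, 0) = 12
  z(0, 3) = -15  ←
The minimum is at p = 0, q = 3.

(0, 3)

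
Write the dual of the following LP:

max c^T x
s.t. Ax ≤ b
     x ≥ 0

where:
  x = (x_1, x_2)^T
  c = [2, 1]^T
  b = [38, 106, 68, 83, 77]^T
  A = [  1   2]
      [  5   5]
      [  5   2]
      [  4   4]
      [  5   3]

Primal max cᵀx s.t. Ax ≤ b, x ≥ 0  →  Dual min bᵀy s.t. Aᵀy ≥ c, y ≥ 0.

Minimize: z = 38y1 + 106y2 + 68y3 + 83y4 + 77y5

Subject to:
  y1 + 5y2 + 5y3 + 4y4 + 5y5 ≥ 2
  2y1 + 5y2 + 2y3 + 4y4 + 3y5 ≥ 1
  y1, y2, y3, y4, y5 ≥ 0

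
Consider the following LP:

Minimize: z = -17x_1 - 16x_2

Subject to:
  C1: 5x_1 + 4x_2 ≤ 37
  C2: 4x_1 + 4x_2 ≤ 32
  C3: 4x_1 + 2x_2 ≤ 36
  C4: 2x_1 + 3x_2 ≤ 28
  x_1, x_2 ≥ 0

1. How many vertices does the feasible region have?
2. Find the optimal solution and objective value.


1. 4
2. x_1 = 5, x_2 = 3, z = -133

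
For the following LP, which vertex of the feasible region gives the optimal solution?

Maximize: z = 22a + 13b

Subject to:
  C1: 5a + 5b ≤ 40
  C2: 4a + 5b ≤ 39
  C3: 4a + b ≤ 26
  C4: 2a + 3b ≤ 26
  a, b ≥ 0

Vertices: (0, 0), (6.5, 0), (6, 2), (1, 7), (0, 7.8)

Evaluate the objective at each vertex of the feasible region:
  z(0, 0) = 0
  z(6.5, 0) = 143
  z(6, 2) = 158  ←
  z(1, 7) = 113
  z(0, 7.8) = 101.4
The maximum is at a = 6, b = 2.

(6, 2)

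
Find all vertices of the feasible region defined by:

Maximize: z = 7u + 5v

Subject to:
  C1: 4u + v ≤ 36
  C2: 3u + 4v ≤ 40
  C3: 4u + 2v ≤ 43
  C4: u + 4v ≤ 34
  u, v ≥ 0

(0, 0), (9, 0), (8, 4), (3, 7.75), (0, 8.5)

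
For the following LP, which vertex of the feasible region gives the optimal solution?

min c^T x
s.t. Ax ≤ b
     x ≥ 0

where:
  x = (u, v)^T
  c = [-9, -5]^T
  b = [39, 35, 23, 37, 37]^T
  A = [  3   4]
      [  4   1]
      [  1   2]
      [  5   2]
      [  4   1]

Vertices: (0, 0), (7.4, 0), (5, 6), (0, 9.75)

Evaluate the objective at each vertex of the feasible region:
  z(0, 0) = 0
  z(7.4, 0) = -66.6
  z(5, 6) = -75  ←
  z(0, 9.75) = -48.75
The minimum is at u = 5, v = 6.

(5, 6)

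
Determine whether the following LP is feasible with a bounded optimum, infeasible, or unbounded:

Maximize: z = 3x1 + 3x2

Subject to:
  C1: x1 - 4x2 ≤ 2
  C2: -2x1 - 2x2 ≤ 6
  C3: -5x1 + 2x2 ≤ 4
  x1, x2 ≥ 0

Unbounded (objective can increase without bound)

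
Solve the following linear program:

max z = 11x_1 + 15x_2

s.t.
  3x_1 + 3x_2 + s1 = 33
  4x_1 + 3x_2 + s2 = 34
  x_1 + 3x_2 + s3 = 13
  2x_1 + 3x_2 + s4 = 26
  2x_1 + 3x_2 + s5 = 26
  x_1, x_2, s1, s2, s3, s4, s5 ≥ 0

Evaluate the objective at each vertex of the feasible region:
  z(0, 0) = 0
  z(8.5, 0) = 93.5
  z(7, 2) = 107  ←
  z(0, 4.333) = 65
The maximum is at x_1 = 7, x_2 = 2.

x_1 = 7, x_2 = 2, z = 107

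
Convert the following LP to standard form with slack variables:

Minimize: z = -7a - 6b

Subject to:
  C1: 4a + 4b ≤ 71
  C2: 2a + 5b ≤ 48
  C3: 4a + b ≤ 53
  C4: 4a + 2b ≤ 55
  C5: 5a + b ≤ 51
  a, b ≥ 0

min z = -7a - 6b

s.t.
  4a + 4b + s1 = 71
  2a + 5b + s2 = 48
  4a + b + s3 = 53
  4a + 2b + s4 = 55
  5a + b + s5 = 51
  a, b, s1, s2, s3, s4, s5 ≥ 0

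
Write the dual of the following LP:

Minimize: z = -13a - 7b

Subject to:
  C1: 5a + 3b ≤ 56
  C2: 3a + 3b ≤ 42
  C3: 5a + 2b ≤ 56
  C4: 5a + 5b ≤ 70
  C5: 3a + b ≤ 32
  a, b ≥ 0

Primal min cᵀx s.t. Ax ≤ b, x ≥ 0  →  Dual max −bᵀy s.t. Aᵀy ≥ −c, y ≥ 0.

Maximize: z = -56y1 - 42y2 - 56y3 - 70y4 - 32y5

Subject to:
  5y1 + 3y2 + 5y3 + 5y4 + 3y5 ≥ 13
  3y1 + 3y2 + 2y3 + 5y4 + y5 ≥ 7
  y1, y2, y3, y4, y5 ≥ 0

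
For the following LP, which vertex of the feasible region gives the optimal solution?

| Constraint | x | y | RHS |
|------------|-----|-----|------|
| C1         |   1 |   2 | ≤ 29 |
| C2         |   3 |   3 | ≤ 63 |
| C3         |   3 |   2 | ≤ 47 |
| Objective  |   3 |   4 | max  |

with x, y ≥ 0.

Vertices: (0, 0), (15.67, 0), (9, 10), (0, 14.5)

Evaluate the objective at each vertex of the feasible region:
  z(0, 0) = 0
  z(15.67, 0) = 47
  z(9, 10) = 67  ←
  z(0, 14.5) = 58
The maximum is at x = 9, y = 10.

(9, 10)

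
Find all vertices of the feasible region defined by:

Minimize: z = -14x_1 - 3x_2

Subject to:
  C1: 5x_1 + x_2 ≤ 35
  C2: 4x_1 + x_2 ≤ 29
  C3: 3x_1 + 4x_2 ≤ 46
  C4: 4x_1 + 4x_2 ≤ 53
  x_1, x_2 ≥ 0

(0, 0), (7, 0), (6, 5), (5.385, 7.462), (0, 11.5)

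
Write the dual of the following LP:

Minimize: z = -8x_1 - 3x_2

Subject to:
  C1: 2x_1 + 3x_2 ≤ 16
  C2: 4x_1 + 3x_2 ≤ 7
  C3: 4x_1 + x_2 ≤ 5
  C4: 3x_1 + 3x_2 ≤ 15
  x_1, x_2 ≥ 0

Primal min cᵀx s.t. Ax ≤ b, x ≥ 0  →  Dual max −bᵀy s.t. Aᵀy ≥ −c, y ≥ 0.

Maximize: z = -16y1 - 7y2 - 5y3 - 15y4

Subject to:
  2y1 + 4y2 + 4y3 + 3y4 ≥ 8
  3y1 + 3y2 + y3 + 3y4 ≥ 3
  y1, y2, y3, y4 ≥ 0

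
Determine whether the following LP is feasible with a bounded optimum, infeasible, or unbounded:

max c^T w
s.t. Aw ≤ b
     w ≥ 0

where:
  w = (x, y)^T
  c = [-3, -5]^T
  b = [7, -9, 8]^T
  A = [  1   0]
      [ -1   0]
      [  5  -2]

Infeasible (no feasible solution exists)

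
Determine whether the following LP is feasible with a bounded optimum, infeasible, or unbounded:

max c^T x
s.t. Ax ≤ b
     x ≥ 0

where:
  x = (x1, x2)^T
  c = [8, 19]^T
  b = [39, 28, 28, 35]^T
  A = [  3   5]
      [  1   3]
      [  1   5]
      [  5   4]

Feasible with a bounded optimal solution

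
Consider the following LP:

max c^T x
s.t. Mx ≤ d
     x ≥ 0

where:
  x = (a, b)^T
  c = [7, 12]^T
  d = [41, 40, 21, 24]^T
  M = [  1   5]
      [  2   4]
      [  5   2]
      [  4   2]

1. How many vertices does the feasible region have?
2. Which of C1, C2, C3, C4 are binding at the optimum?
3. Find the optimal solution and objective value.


1. 4
2. C1, C3
3. a = 1, b = 8, z = 103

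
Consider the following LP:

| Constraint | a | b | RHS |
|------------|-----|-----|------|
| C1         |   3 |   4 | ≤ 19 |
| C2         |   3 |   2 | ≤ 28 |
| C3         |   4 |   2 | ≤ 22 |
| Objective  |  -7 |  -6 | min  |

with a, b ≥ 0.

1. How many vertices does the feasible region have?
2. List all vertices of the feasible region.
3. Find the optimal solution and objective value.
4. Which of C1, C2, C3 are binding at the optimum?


1. 4
2. (0, 0), (5.5, 0), (5, 1), (0, 4.75)
3. a = 5, b = 1, z = -41
4. C1, C3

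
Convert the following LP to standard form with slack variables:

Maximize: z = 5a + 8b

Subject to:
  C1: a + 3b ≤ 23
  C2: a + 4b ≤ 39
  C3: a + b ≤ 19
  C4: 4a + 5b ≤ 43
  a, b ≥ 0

max z = 5a + 8b

s.t.
  a + 3b + s1 = 23
  a + 4b + s2 = 39
  a + b + s3 = 19
  4a + 5b + s4 = 43
  a, b, s1, s2, s3, s4 ≥ 0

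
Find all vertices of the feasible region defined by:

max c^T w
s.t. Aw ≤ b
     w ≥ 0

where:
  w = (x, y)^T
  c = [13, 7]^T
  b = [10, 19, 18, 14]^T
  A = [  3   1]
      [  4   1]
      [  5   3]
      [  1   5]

(0, 0), (3.333, 0), (3, 1), (2.182, 2.364), (0, 2.8)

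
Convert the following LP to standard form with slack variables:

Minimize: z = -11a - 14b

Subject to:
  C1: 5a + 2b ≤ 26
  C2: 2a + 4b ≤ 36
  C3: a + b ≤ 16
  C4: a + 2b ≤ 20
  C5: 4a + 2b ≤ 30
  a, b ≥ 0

min z = -11a - 14b

s.t.
  5a + 2b + s1 = 26
  2a + 4b + s2 = 36
  a + b + s3 = 16
  a + 2b + s4 = 20
  4a + 2b + s5 = 30
  a, b, s1, s2, s3, s4, s5 ≥ 0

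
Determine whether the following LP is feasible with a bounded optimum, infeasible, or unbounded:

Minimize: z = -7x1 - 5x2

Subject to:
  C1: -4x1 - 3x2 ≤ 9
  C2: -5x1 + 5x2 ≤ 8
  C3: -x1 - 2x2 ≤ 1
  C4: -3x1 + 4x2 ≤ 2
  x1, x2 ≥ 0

Unbounded (objective can decrease without bound)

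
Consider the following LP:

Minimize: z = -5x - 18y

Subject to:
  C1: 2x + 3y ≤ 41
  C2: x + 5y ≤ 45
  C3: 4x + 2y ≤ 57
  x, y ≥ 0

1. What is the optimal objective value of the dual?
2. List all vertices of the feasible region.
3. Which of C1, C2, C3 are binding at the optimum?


1. -176
2. (0, 0), (14.25, 0), (11.12, 6.25), (10, 7), (0, 9)
3. C1, C2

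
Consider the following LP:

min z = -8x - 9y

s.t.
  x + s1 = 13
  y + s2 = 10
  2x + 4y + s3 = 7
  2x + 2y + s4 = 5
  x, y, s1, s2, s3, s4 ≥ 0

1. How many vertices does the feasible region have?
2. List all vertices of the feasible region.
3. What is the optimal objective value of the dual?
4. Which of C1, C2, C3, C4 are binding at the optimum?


1. 4
2. (0, 0), (2.5, 0), (1.5, 1), (0, 1.75)
3. -21
4. C3, C4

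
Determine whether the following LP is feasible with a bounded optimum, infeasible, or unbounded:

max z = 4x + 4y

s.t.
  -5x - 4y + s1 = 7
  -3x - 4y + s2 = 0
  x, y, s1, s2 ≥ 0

Unbounded (objective can increase without bound)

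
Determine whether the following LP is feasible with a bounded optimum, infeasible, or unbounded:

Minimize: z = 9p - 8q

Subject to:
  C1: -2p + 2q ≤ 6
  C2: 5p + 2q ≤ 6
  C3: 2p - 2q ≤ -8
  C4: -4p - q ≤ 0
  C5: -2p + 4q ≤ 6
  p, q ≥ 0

Infeasible (no feasible solution exists)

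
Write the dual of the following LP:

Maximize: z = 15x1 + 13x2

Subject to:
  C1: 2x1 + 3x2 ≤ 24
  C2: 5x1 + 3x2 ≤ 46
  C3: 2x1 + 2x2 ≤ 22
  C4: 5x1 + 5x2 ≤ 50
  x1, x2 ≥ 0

Primal max cᵀx s.t. Ax ≤ b, x ≥ 0  →  Dual min bᵀy s.t. Aᵀy ≥ c, y ≥ 0.

Minimize: z = 24y1 + 46y2 + 22y3 + 50y4

Subject to:
  2y1 + 5y2 + 2y3 + 5y4 ≥ 15
  3y1 + 3y2 + 2y3 + 5y4 ≥ 13
  y1, y2, y3, y4 ≥ 0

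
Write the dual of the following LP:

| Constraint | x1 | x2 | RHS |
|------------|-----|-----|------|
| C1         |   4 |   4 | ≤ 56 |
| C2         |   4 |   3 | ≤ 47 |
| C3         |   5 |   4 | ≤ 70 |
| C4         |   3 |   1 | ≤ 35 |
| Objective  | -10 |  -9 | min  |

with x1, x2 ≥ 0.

Primal min cᵀx s.t. Ax ≤ b, x ≥ 0  →  Dual max −bᵀy s.t. Aᵀy ≥ −c, y ≥ 0.

Maximize: z = -56y1 - 47y2 - 70y3 - 35y4

Subject to:
  4y1 + 4y2 + 5y3 + 3y4 ≥ 10
  4y1 + 3y2 + 4y3 + y4 ≥ 9
  y1, y2, y3, y4 ≥ 0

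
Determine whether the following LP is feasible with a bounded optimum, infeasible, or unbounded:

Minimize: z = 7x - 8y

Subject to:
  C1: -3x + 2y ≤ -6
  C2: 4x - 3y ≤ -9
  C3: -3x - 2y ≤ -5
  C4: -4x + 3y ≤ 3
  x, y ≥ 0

Infeasible (no feasible solution exists)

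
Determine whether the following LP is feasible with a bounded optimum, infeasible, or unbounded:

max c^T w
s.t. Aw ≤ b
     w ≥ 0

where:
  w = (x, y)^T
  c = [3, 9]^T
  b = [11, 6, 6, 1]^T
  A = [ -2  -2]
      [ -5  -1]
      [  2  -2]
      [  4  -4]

Unbounded (objective can increase without bound)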